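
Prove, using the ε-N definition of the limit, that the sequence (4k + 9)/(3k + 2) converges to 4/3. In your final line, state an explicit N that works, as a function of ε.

Suppose ε > 0. For k ≥ 1, |(4k + 9)/(3k + 2) − (4/3)| = |19|/(3(3k + 2)) = 19/(3(3k + 2)).
Since 3k + 2 ≥ 3k for k ≥ 1, this is ≤ 19/(3·3k) = (19/9)/k.
So |(4k + 9)/(3k + 2) − (4/3)| < ε whenever k > (19/9)/ε.
Take N = (19/9)/ε. If k > N then |(4k + 9)/(3k + 2) − (4/3)| ≤ (19/9)/k < ε.

N = (19/9)/ε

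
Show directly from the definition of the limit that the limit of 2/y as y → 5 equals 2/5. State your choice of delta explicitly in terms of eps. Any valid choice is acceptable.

Let eps > 0. We seek delta > 0 such that 0 < |y − 5| < delta implies |2/y − (2/5)| < eps.
|2/y − (2/5)| = 2·|5 − y|/(5·|y|) = 2|y − 5|/(5|y|).
Require delta ≤ 5/2 so that |y| > 5 − 5/2 = 5/2, hence 5|y| > 25/2.
Then |2/y − (2/5)| < 2|y − 5|/(25/2), which is < eps when |y − 5| < (25/4)eps.
Take delta = min(5/2, (25/4)eps). Then 0 < |y − 5| < delta gives both |y − 5| < 5/2 and |y − 5| < (25/4)eps, so |2/y − (2/5)| < eps.

delta = min(5/2, (25/4)eps)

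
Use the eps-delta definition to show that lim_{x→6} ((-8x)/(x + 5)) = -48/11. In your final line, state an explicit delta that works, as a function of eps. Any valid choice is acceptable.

Let eps > 0. We want delta > 0 with 0 < |x − 6| < delta ⇒ |(-8x)/(x + 5) + 48/11| < eps.
Combining over a common denominator, (-8x)/(x + 5) + 48/11 = [(-8x)·11 − (-48)·(x + 5)] / [11·(x + 5)] = -40(x − 6) / (11(x + 5)).
So |(-8x)/(x + 5) + 48/11| = 40|x − 6| / (11·|x + 5|).
Restrict delta ≤ 11/2. Then |x − 6| < 11/2 gives |x + 5| = |(x − 6) + 11| ≥ 11 − 11/2 = 11/2.
Hence |(-8x)/(x + 5) + 48/11| < 40|x − 6|/(11·(11/2)) = (80/121)|x − 6|, which is < eps once |x − 6| < (121/80)eps.
Take delta = min(11/2, (121/80)eps). Then 0 < |x − 6| < delta forces both bounds, so |(-8x)/(x + 5) + 48/11| < eps.

delta = min(11/2, (121/80)eps)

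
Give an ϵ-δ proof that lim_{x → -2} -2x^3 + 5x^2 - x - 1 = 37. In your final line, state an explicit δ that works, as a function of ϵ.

Let ϵ > 0. We want δ > 0 such that 0 < |x + 2| < δ implies |(-2x^3 + 5x^2 - x - 1) − 37| < ϵ.
(-2x^3 + 5x^2 - x - 1) − 37 = -2x^3 + 5x^2 - x - 38 = (x + 2)(-2x^2 + 9x - 19).
So |(-2x^3 + 5x^2 - x - 1) − 37| = |x + 2|·|-2x^2 + 9x - 19|.
Assume first that |x + 2| < 1, so |x| < 3. Then |-2x^2 + 9x - 19| ≤ 2·3^2 + 9·3 + 19 = 64.
Hence |(-2x^3 + 5x^2 - x - 1) − 37| ≤ 64|x + 2| < ϵ provided |x + 2| < ϵ/64.
Take δ = min(1, ϵ/64). Then 0 < |x + 2| < δ gives both |x + 2| < 1 and |x + 2| < ϵ/64, so |(-2x^3 + 5x^2 - x - 1) − 37| < ϵ.

δ = min(1, ϵ/64)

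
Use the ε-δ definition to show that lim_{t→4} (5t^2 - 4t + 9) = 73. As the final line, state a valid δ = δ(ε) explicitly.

δ = min(2, ε/46)

Let ε > 0 be given. We want δ > 0 such that 0 < |t − 4| < δ implies |(5t^2 - 4t + 9) − 73| < ε.
(5t^2 - 4t + 9) − 73 = 5t^2 - 4t - 64 = (t − 4)(5t + 16).
So |(5t^2 - 4t + 9) − 73| = |t − 4|·|5t + 16|.
Assume first that |t − 4| < 2, so |t| < 6. Then |5t + 16| ≤ 5·6 + 16 = 46.
Hence |(5t^2 - 4t + 9) − 73| ≤ 46|t − 4| < ε provided |t − 4| < ε/46.
Choosing δ = min(2, ε/46) ensures both conditions, hence |(5t^2 - 4t + 9) − 73| < ε.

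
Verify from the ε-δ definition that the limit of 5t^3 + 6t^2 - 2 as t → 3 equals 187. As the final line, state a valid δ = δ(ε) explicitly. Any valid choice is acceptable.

δ = min(2, ε/293)

Let ε > 0 be given. We want δ > 0 such that 0 < |t − 3| < δ implies |(5t^3 + 6t^2 - 2) − 187| < ε.
(5t^3 + 6t^2 - 2) − 187 = 5t^3 + 6t^2 - 189 = (t − 3)(5t^2 + 21t + 63).
So |(5t^3 + 6t^2 - 2) − 187| = |t − 3|·|5t^2 + 21t + 63|.
Require δ ≤ 2. Then |t − 3| < 2 gives |t| < 5, and by the triangle inequality |5t^2 + 21t + 63| ≤ 5·5^2 + 21·5 + 63 = 293.
Hence |(5t^3 + 6t^2 - 2) − 187| ≤ 293|t − 3| < ε provided |t − 3| < ε/293.
Choosing δ = min(2, ε/293) ensures both conditions, hence |(5t^3 + 6t^2 - 2) − 187| < ε.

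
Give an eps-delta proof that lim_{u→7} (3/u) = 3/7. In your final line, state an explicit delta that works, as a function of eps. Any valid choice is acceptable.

Fix eps > 0. We seek delta > 0 such that 0 < |u − 7| < delta implies |3/u − (3/7)| < eps.
|3/u − (3/7)| = 3·|7 − u|/(7·|u|) = 3|u − 7|/(7|u|).
Require delta ≤ 7/2 so that |u| > 7 − 7/2 = 7/2, hence 7|u| > 49/2.
Then |3/u − (3/7)| < 3|u − 7|/(49/2), which is < eps when |u − 7| < (49/6)eps.
Take delta = min(7/2, (49/6)eps). Then 0 < |u − 7| < delta gives both |u − 7| < 7/2 and |u − 7| < (49/6)eps, so |3/u − (3/7)| < eps.

delta = min(7/2, (49/6)eps)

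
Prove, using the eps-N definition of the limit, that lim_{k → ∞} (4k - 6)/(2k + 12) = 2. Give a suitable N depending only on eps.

N = 15/eps

Let eps > 0. For k ≥ 1, |(4k - 6)/(2k + 12) − 2| = |-60|/(2(2k + 12)) = 60/(2(2k + 12)).
Since 2k + 12 ≥ 2k for k ≥ 1, this is ≤ 60/(2·2k) = 15/k.
So |(4k - 6)/(2k + 12) − 2| < eps whenever k > 15/eps.
Take N = 15/eps. If k > N then |(4k - 6)/(2k + 12) − 2| ≤ 15/k < eps.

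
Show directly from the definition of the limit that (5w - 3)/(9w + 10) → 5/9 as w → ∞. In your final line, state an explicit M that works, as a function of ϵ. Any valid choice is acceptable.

Let ϵ > 0. We seek M > 0 such that w > M implies |(5w - 3)/(9w + 10) − (5/9)| < ϵ.
(5w - 3)/(9w + 10) − (5/9) = (9(5w - 3) − 5(9w + 10)) / (9(9w + 10)) = -77/(9(9w + 10)).
For w > 0 we have 9w + 10 > 9w, so |(5w - 3)/(9w + 10) − (5/9)| = 77/(9(9w + 10)) < 77/(9·9w) = (77/81)/w.
Thus |(5w - 3)/(9w + 10) − (5/9)| < ϵ whenever w > (77/81)/ϵ.
Take M = (77/81)/ϵ. If w > M then |(5w - 3)/(9w + 10) − (5/9)| < (77/81)/w < ϵ.

M = (77/81)/ϵ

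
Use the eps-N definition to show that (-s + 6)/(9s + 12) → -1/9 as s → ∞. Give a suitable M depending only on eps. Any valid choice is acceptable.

M = (22/27)/eps

Suppose eps > 0. We seek M > 0 such that s > M implies |(-s + 6)/(9s + 12) + 1/9| < eps.
(-s + 6)/(9s + 12) + 1/9 = (9(-s + 6) − (-1)(9s + 12)) / (9(9s + 12)) = 66/(9(9s + 12)).
For s > 0 we have 9s + 12 > 9s, so |(-s + 6)/(9s + 12) + 1/9| = 66/(9(9s + 12)) < 66/(9·9s) = (22/27)/s.
Thus |(-s + 6)/(9s + 12) + 1/9| < eps whenever s > (22/27)/eps.
Take M = (22/27)/eps. If s > M then |(-s + 6)/(9s + 12) + 1/9| < (22/27)/s < eps.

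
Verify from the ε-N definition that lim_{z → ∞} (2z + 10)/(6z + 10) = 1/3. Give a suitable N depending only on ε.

N = (10/9)/ε

Let ε > 0. We seek N > 0 such that z > N implies |(2z + 10)/(6z + 10) − (1/3)| < ε.
(2z + 10)/(6z + 10) − (1/3) = (6(2z + 10) − 2(6z + 10)) / (6(6z + 10)) = 40/(6(6z + 10)).
For z > 0 we have 6z + 10 > 6z, so |(2z + 10)/(6z + 10) − (1/3)| = 40/(6(6z + 10)) < 40/(6·6z) = (10/9)/z.
Thus |(2z + 10)/(6z + 10) − (1/3)| < ε whenever z > (10/9)/ε.
Take N = (10/9)/ε. If z > N then |(2z + 10)/(6z + 10) − (1/3)| < (10/9)/z < ε.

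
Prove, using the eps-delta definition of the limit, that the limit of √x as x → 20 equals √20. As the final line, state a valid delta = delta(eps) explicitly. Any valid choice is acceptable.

Fix eps > 0. We want delta > 0 such that 0 < |x − 20| < delta implies |√x − √20| < eps.
Rationalise: √x − √20 = (x − 20)/(√x + √20), so |√x − √20| = |x − 20|/(√x + √20).
Restrict delta ≤ 20 so that |x − 20| < 20 forces x > 0, and then √x + √20 > √20.
Hence |√x − √20| < |x − 20|/√20, which is < eps once |x − 20| < √20·eps.
Take delta = min(20, √20·eps). If 0 < |x − 20| < delta then x > 0 and |√x − √20| < |x − 20|/√20 < eps.

delta = min(20, √20·eps)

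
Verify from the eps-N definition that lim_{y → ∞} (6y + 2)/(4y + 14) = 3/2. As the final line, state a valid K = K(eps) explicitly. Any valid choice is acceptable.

K = (19/4)/eps

Suppose eps > 0. We seek K > 0 such that y > K implies |(6y + 2)/(4y + 14) − (3/2)| < eps.
(6y + 2)/(4y + 14) − (3/2) = (4(6y + 2) − 6(4y + 14)) / (4(4y + 14)) = -76/(4(4y + 14)).
For y > 0 we have 4y + 14 > 4y, so |(6y + 2)/(4y + 14) − (3/2)| = 76/(4(4y + 14)) < 76/(4·4y) = (19/4)/y.
Thus |(6y + 2)/(4y + 14) − (3/2)| < eps whenever y > (19/4)/eps.
Take K = (19/4)/eps. If y > K then |(6y + 2)/(4y + 14) − (3/2)| < (19/4)/y < eps.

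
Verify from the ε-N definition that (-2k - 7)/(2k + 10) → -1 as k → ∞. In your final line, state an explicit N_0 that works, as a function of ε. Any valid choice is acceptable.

N_0 = (3/2)/ε

Fix ε > 0. For k ≥ 1, |(-2k - 7)/(2k + 10) + 1| = |6|/(2(2k + 10)) = 6/(2(2k + 10)).
Since 2k + 10 ≥ 2k for k ≥ 1, this is ≤ 6/(2·2k) = (3/2)/k.
So |(-2k - 7)/(2k + 10) + 1| < ε whenever k > (3/2)/ε.
Take N_0 = (3/2)/ε. If k > N_0 then |(-2k - 7)/(2k + 10) + 1| ≤ (3/2)/k < ε.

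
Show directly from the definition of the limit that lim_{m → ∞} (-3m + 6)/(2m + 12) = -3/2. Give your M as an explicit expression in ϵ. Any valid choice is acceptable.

Suppose ϵ > 0. For m ≥ 1, |(-3m + 6)/(2m + 12) + 3/2| = |48|/(2(2m + 12)) = 48/(2(2m + 12)).
Since 2m + 12 ≥ 2m for m ≥ 1, this is ≤ 48/(2·2m) = 12/m.
So |(-3m + 6)/(2m + 12) + 3/2| < ϵ whenever m > 12/ϵ.
Take M = 12/ϵ. If m > M then |(-3m + 6)/(2m + 12) + 3/2| ≤ 12/m < ϵ.

M = 12/ϵ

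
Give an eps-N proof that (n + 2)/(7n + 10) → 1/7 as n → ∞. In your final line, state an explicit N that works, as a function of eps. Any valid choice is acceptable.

Suppose eps > 0. For n ≥ 1, |(n + 2)/(7n + 10) − (1/7)| = |4|/(7(7n + 10)) = 4/(7(7n + 10)).
Since 7n + 10 ≥ 7n for n ≥ 1, this is ≤ 4/(7·7n) = (4/49)/n.
So |(n + 2)/(7n + 10) − (1/7)| < eps whenever n > (4/49)/eps.
Take N = (4/49)/eps. If n > N then |(n + 2)/(7n + 10) − (1/7)| ≤ (4/49)/n < eps.

N = (4/49)/eps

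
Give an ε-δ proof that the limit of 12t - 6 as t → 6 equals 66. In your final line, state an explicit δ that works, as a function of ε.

δ = ε/12

Suppose ε > 0. We need δ > 0 so that 0 < |t − 6| < δ implies |(12t - 6) − 66| < ε.
|(12t - 6) − 66| = |12t - 72| = 12|t − 6|.
Thus it suffices that |t − 6| < ε/12.
Choosing δ = ε/12 gives |(12t - 6) − 66| = 12|t − 6| < ε whenever |t − 6| < δ.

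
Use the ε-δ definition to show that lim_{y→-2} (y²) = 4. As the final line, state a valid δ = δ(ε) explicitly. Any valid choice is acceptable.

Suppose ε > 0. We seek δ > 0 with 0 < |y + 2| < δ ⇒ |y² − 4| < ε.
Factor: y² − 4 = (y + 2)(y - 2), so |y² − 4| = |y + 2|·|y - 2|.
Impose δ ≤ 1 so that |y| < 3; then |y - 2| ≤ 5.
Hence |y² − 4| ≤ 5|y + 2|, which is < ε once |y + 2| < ε/5.
Take δ = min(1, ε/5). If 0 < |y + 2| < δ then both bounds hold and |y² − 4| ≤ 5|y + 2| < 5·(ε/5) = ε.

δ = min(1, ε/5)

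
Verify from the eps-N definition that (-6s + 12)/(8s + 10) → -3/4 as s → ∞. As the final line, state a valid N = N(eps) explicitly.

Suppose eps > 0. We seek N > 0 such that s > N implies |(-6s + 12)/(8s + 10) + 3/4| < eps.
(-6s + 12)/(8s + 10) + 3/4 = (8(-6s + 12) − (-6)(8s + 10)) / (8(8s + 10)) = 156/(8(8s + 10)).
For s > 0 we have 8s + 10 > 8s, so |(-6s + 12)/(8s + 10) + 3/4| = 156/(8(8s + 10)) < 156/(8·8s) = (39/16)/s.
Thus |(-6s + 12)/(8s + 10) + 3/4| < eps whenever s > (39/16)/eps.
Take N = (39/16)/eps. If s > N then |(-6s + 12)/(8s + 10) + 3/4| < (39/16)/s < eps.

N = (39/16)/eps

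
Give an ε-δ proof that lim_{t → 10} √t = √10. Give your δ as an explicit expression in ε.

δ = min(10, √10·ε)

Suppose ε > 0. We want δ > 0 such that 0 < |t − 10| < δ implies |√t − √10| < ε.
Multiplying by the conjugate, |√t − √10| = |t − 10|/(√t + √10).
Restrict δ ≤ 10 so that |t − 10| < 10 forces t > 0, and then √t + √10 > √10.
Hence |√t − √10| < |t − 10|/√10, which is < ε once |t − 10| < √10·ε.
Take δ = min(10, √10·ε). If 0 < |t − 10| < δ then t > 0 and |√t − √10| < |t − 10|/√10 < ε.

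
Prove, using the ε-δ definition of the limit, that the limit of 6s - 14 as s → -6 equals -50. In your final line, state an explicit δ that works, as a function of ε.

Fix ε > 0. We need δ > 0 so that 0 < |s + 6| < δ implies |(6s - 14) + 50| < ε.
|(6s - 14) + 50| = |6s + 36| = 6|s + 6|.
So 6|s + 6| < ε exactly when |s + 6| < ε/6.
Take δ = ε/6. If 0 < |s + 6| < δ then |(6s - 14) + 50| = 6|s + 6| < 6·(ε/6) = ε.

δ = ε/6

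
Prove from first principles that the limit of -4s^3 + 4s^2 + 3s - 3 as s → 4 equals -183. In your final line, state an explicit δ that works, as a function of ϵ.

Let ϵ > 0. We want δ > 0 such that 0 < |s − 4| < δ implies |(-4s^3 + 4s^2 + 3s - 3) + 183| < ϵ.
(-4s^3 + 4s^2 + 3s - 3) + 183 = -4s^3 + 4s^2 + 3s + 180 = (s − 4)(-4s^2 - 12s - 45).
So |(-4s^3 + 4s^2 + 3s - 3) + 183| = |s − 4|·|-4s^2 - 12s - 45|.
Require δ ≤ 2. Then |s − 4| < 2 gives |s| < 6, and by the triangle inequality |-4s^2 - 12s - 45| ≤ 4·6^2 + 12·6 + 45 = 261.
Hence |(-4s^3 + 4s^2 + 3s - 3) + 183| ≤ 261|s − 4| < ϵ provided |s − 4| < ϵ/261.
Take δ = min(2, ϵ/261). Then 0 < |s − 4| < δ gives both |s − 4| < 2 and |s − 4| < ϵ/261, so |(-4s^3 + 4s^2 + 3s - 3) + 183| < ϵ.

δ = min(2, ϵ/261)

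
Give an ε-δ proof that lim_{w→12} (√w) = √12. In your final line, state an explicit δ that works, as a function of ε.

δ = min(12, √12·ε)

Let ε > 0. We want δ > 0 such that 0 < |w − 12| < δ implies |√w − √12| < ε.
Multiplying by the conjugate, |√w − √12| = |w − 12|/(√w + √12).
Restrict δ ≤ 12 so that |w − 12| < 12 forces w > 0, and then √w + √12 > √12.
Hence |√w − √12| < |w − 12|/√12, which is < ε once |w − 12| < √12·ε.
Take δ = min(12, √12·ε). If 0 < |w − 12| < δ then w > 0 and |√w − √12| < |w − 12|/√12 < ε.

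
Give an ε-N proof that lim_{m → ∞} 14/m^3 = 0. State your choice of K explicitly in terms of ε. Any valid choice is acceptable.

K = (14/ε)^{1/3}

Let ε > 0. For m ≥ 1, |14/m^3 − 0| = 14/m^3.
14/m^3 < ε ⇔ m^3 > 14/ε ⇔ m > (14/ε)^{1/3}.
Take K = (14/ε)^{1/3}. Then m > K implies 14/m^3 < ε.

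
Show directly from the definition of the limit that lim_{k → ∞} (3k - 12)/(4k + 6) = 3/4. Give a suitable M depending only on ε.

M = (33/8)/ε

Let ε > 0 be given. For k ≥ 1, |(3k - 12)/(4k + 6) − (3/4)| = |-66|/(4(4k + 6)) = 66/(4(4k + 6)).
Since 4k + 6 ≥ 4k for k ≥ 1, this is ≤ 66/(4·4k) = (33/8)/k.
So |(3k - 12)/(4k + 6) − (3/4)| < ε whenever k > (33/8)/ε.
Take M = (33/8)/ε. If k > M then |(3k - 12)/(4k + 6) − (3/4)| ≤ (33/8)/k < ε.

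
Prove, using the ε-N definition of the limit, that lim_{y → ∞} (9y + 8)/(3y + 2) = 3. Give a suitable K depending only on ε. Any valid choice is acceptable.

K = (2/3)/ε

Suppose ε > 0. We seek K > 0 such that y > K implies |(9y + 8)/(3y + 2) − 3| < ε.
(9y + 8)/(3y + 2) − 3 = (3(9y + 8) − 9(3y + 2)) / (3(3y + 2)) = 6/(3(3y + 2)).
For y > 0 we have 3y + 2 > 3y, so |(9y + 8)/(3y + 2) − 3| = 6/(3(3y + 2)) < 6/(3·3y) = (2/3)/y.
Thus |(9y + 8)/(3y + 2) − 3| < ε whenever y > (2/3)/ε.
Take K = (2/3)/ε. If y > K then |(9y + 8)/(3y + 2) − 3| < (2/3)/y < ε.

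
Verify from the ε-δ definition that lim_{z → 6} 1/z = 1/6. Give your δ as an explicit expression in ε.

δ = min(3, 18ε)

Let ε > 0. We seek δ > 0 such that 0 < |z − 6| < δ implies |1/z − (1/6)| < ε.
|1/z − (1/6)| = |6 − z|/(6·|z|) = |z − 6|/(6|z|).
Require δ ≤ 3 so that |z| > 6 − 3 = 3, hence 6|z| > 18.
Then |1/z − (1/6)| < |z − 6|/18, which is < ε when |z − 6| < 18ε.
Take δ = min(3, 18ε). Then 0 < |z − 6| < δ gives both |z − 6| < 3 and |z − 6| < 18ε, so |1/z − (1/6)| < ε.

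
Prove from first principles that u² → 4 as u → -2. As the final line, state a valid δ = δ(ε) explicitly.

Let ε > 0. We seek δ > 0 with 0 < |u + 2| < δ ⇒ |u² − 4| < ε.
Factor: u² − 4 = (u + 2)(u - 2), so |u² − 4| = |u + 2|·|u - 2|.
Restrict δ ≤ 2. Then |u + 2| < 2 gives |u| < 4, so by the triangle inequality |u - 2| ≤ 4 + 2 = 6.
Hence |u² − 4| ≤ 6|u + 2|, which is < ε once |u + 2| < ε/6.
Take δ = min(2, ε/6). If 0 < |u + 2| < δ then both bounds hold and |u² − 4| ≤ 6|u + 2| < 6·(ε/6) = ε.

δ = min(2, ε/6)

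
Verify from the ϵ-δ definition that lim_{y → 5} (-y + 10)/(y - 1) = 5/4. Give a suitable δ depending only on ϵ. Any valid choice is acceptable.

Fix ϵ > 0. We want δ > 0 with 0 < |y − 5| < δ ⇒ |(-y + 10)/(y - 1) − (5/4)| < ϵ.
Combining over a common denominator, (-y + 10)/(y - 1) − (5/4) = [(-y + 10)·4 − 5·(y - 1)] / [4·(y - 1)] = -9(y − 5) / (4(y - 1)).
So |(-y + 10)/(y - 1) − (5/4)| = 9|y − 5| / (4·|y − 1|).
Restrict δ ≤ 2. Then |y − 5| < 2 gives |y − 1| = |(y − 5) + 4| ≥ 4 − 2 = 2.
Hence |(-y + 10)/(y - 1) − (5/4)| < 9|y − 5|/(4·2) = (9/8)|y − 5|, which is < ϵ once |y − 5| < (8/9)ϵ.
Take δ = min(2, (8/9)ϵ). Then 0 < |y − 5| < δ forces both bounds, so |(-y + 10)/(y - 1) − (5/4)| < ϵ.

δ = min(2, (8/9)ϵ)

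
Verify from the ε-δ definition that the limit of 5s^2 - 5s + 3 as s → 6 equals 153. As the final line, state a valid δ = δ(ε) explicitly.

Let ε > 0 be given. We want δ > 0 such that 0 < |s − 6| < δ implies |(5s^2 - 5s + 3) − 153| < ε.
(5s^2 - 5s + 3) − 153 = 5s^2 - 5s - 150 = (s − 6)(5s + 25).
So |(5s^2 - 5s + 3) − 153| = |s − 6|·|5s + 25|.
Require δ ≤ 2. Then |s − 6| < 2 gives |s| < 8, and by the triangle inequality |5s + 25| ≤ 5·8 + 25 = 65.
Hence |(5s^2 - 5s + 3) − 153| ≤ 65|s − 6| < ε provided |s − 6| < ε/65.
Choosing δ = min(2, ε/65) ensures both conditions, hence |(5s^2 - 5s + 3) − 153| < ε.

δ = min(2, ε/65)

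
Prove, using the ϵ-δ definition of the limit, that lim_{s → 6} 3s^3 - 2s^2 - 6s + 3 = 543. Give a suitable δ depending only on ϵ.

Fix ϵ > 0. We want δ > 0 such that 0 < |s − 6| < δ implies |(3s^3 - 2s^2 - 6s + 3) − 543| < ϵ.
(3s^3 - 2s^2 - 6s + 3) − 543 = 3s^3 - 2s^2 - 6s - 540 = (s − 6)(3s^2 + 16s + 90).
So |(3s^3 - 2s^2 - 6s + 3) − 543| = |s − 6|·|3s^2 + 16s + 90|.
Assume first that |s − 6| < 1, so |s| < 7. Then |3s^2 + 16s + 90| ≤ 3·7^2 + 16·7 + 90 = 349.
Hence |(3s^3 - 2s^2 - 6s + 3) − 543| ≤ 349|s − 6| < ϵ provided |s − 6| < ϵ/349.
Choosing δ = min(1, ϵ/349) ensures both conditions, hence |(3s^3 - 2s^2 - 6s + 3) − 543| < ϵ.

δ = min(1, ϵ/349)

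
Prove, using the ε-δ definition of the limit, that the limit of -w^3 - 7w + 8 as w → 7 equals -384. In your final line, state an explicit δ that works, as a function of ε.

δ = min(1, ε/176)

Let ε > 0. We want δ > 0 such that 0 < |w − 7| < δ implies |(-w^3 - 7w + 8) + 384| < ε.
(-w^3 - 7w + 8) + 384 = -w^3 - 7w + 392 = (w − 7)(-w^2 - 7w - 56).
So |(-w^3 - 7w + 8) + 384| = |w − 7|·|-w^2 - 7w - 56|.
Assume first that |w − 7| < 1, so |w| < 8. Then |-w^2 - 7w - 56| ≤ 8^2 + 7·8 + 56 = 176.
Hence |(-w^3 - 7w + 8) + 384| ≤ 176|w − 7| < ε provided |w − 7| < ε/176.
Take δ = min(1, ε/176). Then 0 < |w − 7| < δ gives both |w − 7| < 1 and |w − 7| < ε/176, so |(-w^3 - 7w + 8) + 384| < ε.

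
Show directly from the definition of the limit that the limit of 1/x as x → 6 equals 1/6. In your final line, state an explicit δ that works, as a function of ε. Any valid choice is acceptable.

δ = min(3, 18ε)

Let ε > 0. We seek δ > 0 such that 0 < |x − 6| < δ implies |1/x − (1/6)| < ε.
|1/x − (1/6)| = |6 − x|/(6·|x|) = |x − 6|/(6|x|).
Restrict δ ≤ 3. Then |x − 6| < 3 gives |x| > 3, so 6|x| > 18.
Then |1/x − (1/6)| < |x − 6|/18, which is < ε when |x − 6| < 18ε.
Take δ = min(3, 18ε). Then 0 < |x − 6| < δ gives both |x − 6| < 3 and |x − 6| < 18ε, so |1/x − (1/6)| < ε.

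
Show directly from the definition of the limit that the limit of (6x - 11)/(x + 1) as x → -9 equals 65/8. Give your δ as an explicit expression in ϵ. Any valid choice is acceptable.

δ = min(4, (32/17)ϵ)

Suppose ϵ > 0. We want δ > 0 with 0 < |x + 9| < δ ⇒ |(6x - 11)/(x + 1) − (65/8)| < ϵ.
Combining over a common denominator, (6x - 11)/(x + 1) − (65/8) = [(6x - 11)·(-8) − (-65)·(x + 1)] / [(-8)·(x + 1)] = 17(x + 9) / ((-8)(x + 1)).
So |(6x - 11)/(x + 1) − (65/8)| = 17|x + 9| / (8·|x + 1|).
Require δ ≤ 4, so |x + 1| ≥ |-8| − |x + 9| > 8 − 4 = 4.
Hence |(6x - 11)/(x + 1) − (65/8)| < 17|x + 9|/(8·4) = (17/32)|x + 9|, which is < ϵ once |x + 9| < (32/17)ϵ.
Take δ = min(4, (32/17)ϵ). Then 0 < |x + 9| < δ forces both bounds, so |(6x - 11)/(x + 1) − (65/8)| < ϵ.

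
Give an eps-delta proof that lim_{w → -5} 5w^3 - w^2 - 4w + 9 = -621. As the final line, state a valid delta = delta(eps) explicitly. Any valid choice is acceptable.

delta = min(1, eps/462)

Fix eps > 0. We want delta > 0 such that 0 < |w + 5| < delta implies |(5w^3 - w^2 - 4w + 9) + 621| < eps.
(5w^3 - w^2 - 4w + 9) + 621 = 5w^3 - w^2 - 4w + 630 = (w + 5)(5w^2 - 26w + 126).
So |(5w^3 - w^2 - 4w + 9) + 621| = |w + 5|·|5w^2 - 26w + 126|.
Require delta ≤ 1. Then |w + 5| < 1 gives |w| < 6, and by the triangle inequality |5w^2 - 26w + 126| ≤ 5·6^2 + 26·6 + 126 = 462.
Hence |(5w^3 - w^2 - 4w + 9) + 621| ≤ 462|w + 5| < eps provided |w + 5| < eps/462.
Choosing delta = min(1, eps/462) ensures both conditions, hence |(5w^3 - w^2 - 4w + 9) + 621| < eps.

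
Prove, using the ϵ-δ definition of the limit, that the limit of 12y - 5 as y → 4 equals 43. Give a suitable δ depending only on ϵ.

Let ϵ > 0 be given. We need δ > 0 so that 0 < |y − 4| < δ implies |(12y - 5) − 43| < ϵ.
Since (12y - 5) − 43 = 12(y − 4), we have |(12y - 5) − 43| = 12|y − 4|.
Thus it suffices that |y − 4| < ϵ/12.
Choosing δ = ϵ/12 gives |(12y - 5) − 43| = 12|y − 4| < ϵ whenever |y − 4| < δ.

δ = ϵ/12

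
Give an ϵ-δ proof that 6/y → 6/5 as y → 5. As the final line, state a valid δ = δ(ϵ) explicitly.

δ = min(5/2, (25/12)ϵ)

Suppose ϵ > 0. We seek δ > 0 such that 0 < |y − 5| < δ implies |6/y − (6/5)| < ϵ.
|6/y − (6/5)| = 6·|5 − y|/(5·|y|) = 6|y − 5|/(5|y|).
Require δ ≤ 5/2 so that |y| > 5 − 5/2 = 5/2, hence 5|y| > 25/2.
Then |6/y − (6/5)| < 6|y − 5|/(25/2), which is < ϵ when |y − 5| < (25/12)ϵ.
Take δ = min(5/2, (25/12)ϵ). Then 0 < |y − 5| < δ gives both |y − 5| < 5/2 and |y − 5| < (25/12)ϵ, so |6/y − (6/5)| < ϵ.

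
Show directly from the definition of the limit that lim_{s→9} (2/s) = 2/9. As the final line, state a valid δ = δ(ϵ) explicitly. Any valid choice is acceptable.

δ = min(9/2, (81/4)ϵ)

Fix ϵ > 0. We seek δ > 0 such that 0 < |s − 9| < δ implies |2/s − (2/9)| < ϵ.
|2/s − (2/9)| = 2·|9 − s|/(9·|s|) = 2|s − 9|/(9|s|).
Require δ ≤ 9/2 so that |s| > 9 − 9/2 = 9/2, hence 9|s| > 81/2.
Then |2/s − (2/9)| < 2|s − 9|/(81/2), which is < ϵ when |s − 9| < (81/4)ϵ.
Take δ = min(9/2, (81/4)ϵ). Then 0 < |s − 9| < δ gives both |s − 9| < 9/2 and |s − 9| < (81/4)ϵ, so |2/s − (2/9)| < ϵ.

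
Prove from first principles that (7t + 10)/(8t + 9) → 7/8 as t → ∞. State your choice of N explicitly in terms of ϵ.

Fix ϵ > 0. We seek N > 0 such that t > N implies |(7t + 10)/(8t + 9) − (7/8)| < ϵ.
(7t + 10)/(8t + 9) − (7/8) = (8(7t + 10) − 7(8t + 9)) / (8(8t + 9)) = 17/(8(8t + 9)).
For t > 0 we have 8t + 9 > 8t, so |(7t + 10)/(8t + 9) − (7/8)| = 17/(8(8t + 9)) < 17/(8·8t) = (17/64)/t.
Thus |(7t + 10)/(8t + 9) − (7/8)| < ϵ whenever t > (17/64)/ϵ.
Take N = (17/64)/ϵ. If t > N then |(7t + 10)/(8t + 9) − (7/8)| < (17/64)/t < ϵ.

N = (17/64)/ϵ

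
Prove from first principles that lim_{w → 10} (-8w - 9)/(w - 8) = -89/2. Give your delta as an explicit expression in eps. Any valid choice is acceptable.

delta = min(1, (2/73)eps)

Fix eps > 0. We want delta > 0 with 0 < |w − 10| < delta ⇒ |(-8w - 9)/(w - 8) + 89/2| < eps.
Combining over a common denominator, (-8w - 9)/(w - 8) + 89/2 = [(-8w - 9)·2 − (-89)·(w - 8)] / [2·(w - 8)] = 73(w − 10) / (2(w - 8)).
So |(-8w - 9)/(w - 8) + 89/2| = 73|w − 10| / (2·|w − 8|).
Require delta ≤ 1, so |w − 8| ≥ |2| − |w − 10| > 2 − 1 = 1.
Hence |(-8w - 9)/(w - 8) + 89/2| < 73|w − 10|/(2·1) = (73/2)|w − 10|, which is < eps once |w − 10| < (2/73)eps.
Take delta = min(1, (2/73)eps). Then 0 < |w − 10| < delta forces both bounds, so |(-8w - 9)/(w - 8) + 89/2| < eps.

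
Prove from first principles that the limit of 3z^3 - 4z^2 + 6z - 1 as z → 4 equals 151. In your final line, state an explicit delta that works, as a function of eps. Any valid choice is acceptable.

Fix eps > 0. We want delta > 0 such that 0 < |z − 4| < delta implies |(3z^3 - 4z^2 + 6z - 1) − 151| < eps.
(3z^3 - 4z^2 + 6z - 1) − 151 = 3z^3 - 4z^2 + 6z - 152 = (z − 4)(3z^2 + 8z + 38).
So |(3z^3 - 4z^2 + 6z - 1) − 151| = |z − 4|·|3z^2 + 8z + 38|.
Require delta ≤ 1. Then |z − 4| < 1 gives |z| < 5, and by the triangle inequality |3z^2 + 8z + 38| ≤ 3·5^2 + 8·5 + 38 = 153.
Hence |(3z^3 - 4z^2 + 6z - 1) − 151| ≤ 153|z − 4| < eps provided |z − 4| < eps/153.
Choosing delta = min(1, eps/153) ensures both conditions, hence |(3z^3 - 4z^2 + 6z - 1) − 151| < eps.

delta = min(1, eps/153)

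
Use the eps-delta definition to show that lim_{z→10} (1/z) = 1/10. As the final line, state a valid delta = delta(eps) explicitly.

delta = min(5, 50eps)

Suppose eps > 0. We seek delta > 0 such that 0 < |z − 10| < delta implies |1/z − (1/10)| < eps.
|1/z − (1/10)| = |10 − z|/(10·|z|) = |z − 10|/(10|z|).
Restrict delta ≤ 5. Then |z − 10| < 5 gives |z| > 5, so 10|z| > 50.
Then |1/z − (1/10)| < |z − 10|/50, which is < eps when |z − 10| < 50eps.
Take delta = min(5, 50eps). Then 0 < |z − 10| < delta gives both |z − 10| < 5 and |z − 10| < 50eps, so |1/z − (1/10)| < eps.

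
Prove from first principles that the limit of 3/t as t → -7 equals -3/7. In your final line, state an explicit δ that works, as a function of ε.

Suppose ε > 0. We seek δ > 0 such that 0 < |t + 7| < δ implies |3/t + 3/7| < ε.
|3/t + 3/7| = 3·|-7 − t|/(7·|t|) = 3|t + 7|/(7|t|).
Require δ ≤ 7/2 so that |t| > 7 − 7/2 = 7/2, hence 7|t| > 49/2.
Then |3/t + 3/7| < 3|t + 7|/(49/2), which is < ε when |t + 7| < (49/6)ε.
Take δ = min(7/2, (49/6)ε). Then 0 < |t + 7| < δ gives both |t + 7| < 7/2 and |t + 7| < (49/6)ε, so |3/t + 3/7| < ε.

δ = min(7/2, (49/6)ε)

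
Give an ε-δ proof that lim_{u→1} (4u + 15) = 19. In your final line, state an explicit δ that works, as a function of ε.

Let ε > 0 be given. We need δ > 0 so that 0 < |u − 1| < δ implies |(4u + 15) − 19| < ε.
|(4u + 15) − 19| = |4u - 4| = 4|u − 1|.
So 4|u − 1| < ε exactly when |u − 1| < ε/4.
Take δ = ε/4. If 0 < |u − 1| < δ then |(4u + 15) − 19| = 4|u − 1| < 4·(ε/4) = ε.

δ = ε/4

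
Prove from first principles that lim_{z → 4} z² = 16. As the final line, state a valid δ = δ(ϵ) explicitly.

δ = min(1, ϵ/9)

Let ϵ > 0 be given. We seek δ > 0 with 0 < |z − 4| < δ ⇒ |z² − 16| < ϵ.
Factor: z² − 16 = (z − 4)(z + 4), so |z² − 16| = |z − 4|·|z + 4|.
Restrict δ ≤ 1. Then |z − 4| < 1 gives |z| < 5, so by the triangle inequality |z + 4| ≤ 5 + 4 = 9.
Hence |z² − 16| ≤ 9|z − 4|, which is < ϵ once |z − 4| < ϵ/9.
Take δ = min(1, ϵ/9). If 0 < |z − 4| < δ then both bounds hold and |z² − 16| ≤ 9|z − 4| < 9·(ϵ/9) = ϵ.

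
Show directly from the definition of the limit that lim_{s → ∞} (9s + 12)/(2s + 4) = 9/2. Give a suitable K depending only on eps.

Let eps > 0. We seek K > 0 such that s > K implies |(9s + 12)/(2s + 4) − (9/2)| < eps.
(9s + 12)/(2s + 4) − (9/2) = (2(9s + 12) − 9(2s + 4)) / (2(2s + 4)) = -12/(2(2s + 4)).
For s > 0 we have 2s + 4 > 2s, so |(9s + 12)/(2s + 4) − (9/2)| = 12/(2(2s + 4)) < 12/(2·2s) = 3/s.
Thus |(9s + 12)/(2s + 4) − (9/2)| < eps whenever s > 3/eps.
Take K = 3/eps. If s > K then |(9s + 12)/(2s + 4) − (9/2)| < 3/s < eps.

K = 3/eps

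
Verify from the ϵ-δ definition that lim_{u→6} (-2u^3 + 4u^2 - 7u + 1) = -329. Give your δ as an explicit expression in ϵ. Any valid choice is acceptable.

Fix ϵ > 0. We want δ > 0 such that 0 < |u − 6| < δ implies |(-2u^3 + 4u^2 - 7u + 1) + 329| < ϵ.
(-2u^3 + 4u^2 - 7u + 1) + 329 = -2u^3 + 4u^2 - 7u + 330 = (u − 6)(-2u^2 - 8u - 55).
So |(-2u^3 + 4u^2 - 7u + 1) + 329| = |u − 6|·|-2u^2 - 8u - 55|.
Assume first that |u − 6| < 2, so |u| < 8. Then |-2u^2 - 8u - 55| ≤ 2·8^2 + 8·8 + 55 = 247.
Hence |(-2u^3 + 4u^2 - 7u + 1) + 329| ≤ 247|u − 6| < ϵ provided |u − 6| < ϵ/247.
Take δ = min(2, ϵ/247). Then 0 < |u − 6| < δ gives both |u − 6| < 2 and |u − 6| < ϵ/247, so |(-2u^3 + 4u^2 - 7u + 1) + 329| < ϵ.

δ = min(2, ϵ/247)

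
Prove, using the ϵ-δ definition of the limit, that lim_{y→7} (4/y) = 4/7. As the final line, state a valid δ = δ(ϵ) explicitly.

Let ϵ > 0. We seek δ > 0 such that 0 < |y − 7| < δ implies |4/y − (4/7)| < ϵ.
|4/y − (4/7)| = 4·|7 − y|/(7·|y|) = 4|y − 7|/(7|y|).
Restrict δ ≤ 7/2. Then |y − 7| < 7/2 gives |y| > 7/2, so 7|y| > 49/2.
Then |4/y − (4/7)| < 4|y − 7|/(49/2), which is < ϵ when |y − 7| < (49/8)ϵ.
Take δ = min(7/2, (49/8)ϵ). Then 0 < |y − 7| < δ gives both |y − 7| < 7/2 and |y − 7| < (49/8)ϵ, so |4/y − (4/7)| < ϵ.

δ = min(7/2, (49/8)ϵ)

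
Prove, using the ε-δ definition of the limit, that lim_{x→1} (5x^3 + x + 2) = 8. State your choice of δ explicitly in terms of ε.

δ = min(1, ε/36)

Fix ε > 0. We want δ > 0 such that 0 < |x − 1| < δ implies |(5x^3 + x + 2) − 8| < ε.
(5x^3 + x + 2) − 8 = 5x^3 + x - 6 = (x − 1)(5x^2 + 5x + 6).
So |(5x^3 + x + 2) − 8| = |x − 1|·|5x^2 + 5x + 6|.
Assume first that |x − 1| < 1, so |x| < 2. Then |5x^2 + 5x + 6| ≤ 5·2^2 + 5·2 + 6 = 36.
Hence |(5x^3 + x + 2) − 8| ≤ 36|x − 1| < ε provided |x − 1| < ε/36.
Take δ = min(1, ε/36). Then 0 < |x − 1| < δ gives both |x − 1| < 1 and |x − 1| < ε/36, so |(5x^3 + x + 2) − 8| < ε.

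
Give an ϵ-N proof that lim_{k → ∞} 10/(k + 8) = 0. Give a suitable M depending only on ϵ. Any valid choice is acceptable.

Let ϵ > 0 be given. For k ≥ 1, |10/(k + 8) − 0| = 10/(k + 8) ≤ 10/k.
We need 10/k < ϵ, i.e. k > 10/ϵ.
Take M = 10/ϵ. If k > M then |10/(k + 8)| ≤ 10/k < ϵ.

M = 10/ϵ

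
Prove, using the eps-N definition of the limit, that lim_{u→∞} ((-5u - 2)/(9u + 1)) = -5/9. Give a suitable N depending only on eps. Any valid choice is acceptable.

Let eps > 0 be given. We seek N > 0 such that u > N implies |(-5u - 2)/(9u + 1) + 5/9| < eps.
(-5u - 2)/(9u + 1) + 5/9 = (9(-5u - 2) − (-5)(9u + 1)) / (9(9u + 1)) = -13/(9(9u + 1)).
For u > 0 we have 9u + 1 > 9u, so |(-5u - 2)/(9u + 1) + 5/9| = 13/(9(9u + 1)) < 13/(9·9u) = (13/81)/u.
Thus |(-5u - 2)/(9u + 1) + 5/9| < eps whenever u > (13/81)/eps.
Take N = (13/81)/eps. If u > N then |(-5u - 2)/(9u + 1) + 5/9| < (13/81)/u < eps.

N = (13/81)/eps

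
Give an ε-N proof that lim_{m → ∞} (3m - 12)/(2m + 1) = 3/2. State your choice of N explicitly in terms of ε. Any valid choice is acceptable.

Let ε > 0. For m ≥ 1, |(3m - 12)/(2m + 1) − (3/2)| = |-27|/(2(2m + 1)) = 27/(2(2m + 1)).
Since 2m + 1 ≥ 2m for m ≥ 1, this is ≤ 27/(2·2m) = (27/4)/m.
So |(3m - 12)/(2m + 1) − (3/2)| < ε whenever m > (27/4)/ε.
Take N = (27/4)/ε. If m > N then |(3m - 12)/(2m + 1) − (3/2)| ≤ (27/4)/m < ε.

N = (27/4)/ε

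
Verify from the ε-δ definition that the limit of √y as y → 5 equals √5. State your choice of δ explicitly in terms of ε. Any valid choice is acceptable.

Let ε > 0. We want δ > 0 such that 0 < |y − 5| < δ implies |√y − √5| < ε.
Multiplying by the conjugate, |√y − √5| = |y − 5|/(√y + √5).
Restrict δ ≤ 5 so that |y − 5| < 5 forces y > 0, and then √y + √5 > √5.
Hence |√y − √5| < |y − 5|/√5, which is < ε once |y − 5| < √5·ε.
Take δ = min(5, √5·ε). If 0 < |y − 5| < δ then y > 0 and |√y − √5| < |y − 5|/√5 < ε.

δ = min(5, √5·ε)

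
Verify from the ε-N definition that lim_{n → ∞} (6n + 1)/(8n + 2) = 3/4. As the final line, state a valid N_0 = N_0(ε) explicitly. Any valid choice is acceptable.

N_0 = (1/16)/ε

Let ε > 0 be given. For n ≥ 1, |(6n + 1)/(8n + 2) − (3/4)| = |-4|/(8(8n + 2)) = 4/(8(8n + 2)).
Since 8n + 2 ≥ 8n for n ≥ 1, this is ≤ 4/(8·8n) = (1/16)/n.
So |(6n + 1)/(8n + 2) − (3/4)| < ε whenever n > (1/16)/ε.
Take N_0 = (1/16)/ε. If n > N_0 then |(6n + 1)/(8n + 2) − (3/4)| ≤ (1/16)/n < ε.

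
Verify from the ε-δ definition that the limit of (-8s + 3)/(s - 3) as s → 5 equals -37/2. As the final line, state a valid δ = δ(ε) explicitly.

δ = min(1, (2/21)ε)

Let ε > 0. We want δ > 0 with 0 < |s − 5| < δ ⇒ |(-8s + 3)/(s - 3) + 37/2| < ε.
Combining over a common denominator, (-8s + 3)/(s - 3) + 37/2 = [(-8s + 3)·2 − (-37)·(s - 3)] / [2·(s - 3)] = 21(s − 5) / (2(s - 3)).
So |(-8s + 3)/(s - 3) + 37/2| = 21|s − 5| / (2·|s − 3|).
Restrict δ ≤ 1. Then |s − 5| < 1 gives |s − 3| = |(s − 5) + 2| ≥ 2 − 1 = 1.
Hence |(-8s + 3)/(s - 3) + 37/2| < 21|s − 5|/(2·1) = (21/2)|s − 5|, which is < ε once |s − 5| < (2/21)ε.
Take δ = min(1, (2/21)ε). Then 0 < |s − 5| < δ forces both bounds, so |(-8s + 3)/(s - 3) + 37/2| < ε.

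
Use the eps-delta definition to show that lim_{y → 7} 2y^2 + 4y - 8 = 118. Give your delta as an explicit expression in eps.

Let eps > 0. We want delta > 0 such that 0 < |y − 7| < delta implies |(2y^2 + 4y - 8) − 118| < eps.
(2y^2 + 4y - 8) − 118 = 2y^2 + 4y - 126 = (y − 7)(2y + 18).
So |(2y^2 + 4y - 8) − 118| = |y − 7|·|2y + 18|.
Assume first that |y − 7| < 2, so |y| < 9. Then |2y + 18| ≤ 2·9 + 18 = 36.
Hence |(2y^2 + 4y - 8) − 118| ≤ 36|y − 7| < eps provided |y − 7| < eps/36.
Take delta = min(2, eps/36). Then 0 < |y − 7| < delta gives both |y − 7| < 2 and |y − 7| < eps/36, so |(2y^2 + 4y - 8) − 118| < eps.

delta = min(2, eps/36)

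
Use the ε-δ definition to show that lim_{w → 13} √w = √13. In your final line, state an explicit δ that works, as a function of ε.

δ = min(13, √13·ε)

Suppose ε > 0. We want δ > 0 such that 0 < |w − 13| < δ implies |√w − √13| < ε.
Rationalise: √w − √13 = (w − 13)/(√w + √13), so |√w − √13| = |w − 13|/(√w + √13).
Restrict δ ≤ 13 so that |w − 13| < 13 forces w > 0, and then √w + √13 > √13.
Hence |√w − √13| < |w − 13|/√13, which is < ε once |w − 13| < √13·ε.
Take δ = min(13, √13·ε). If 0 < |w − 13| < δ then w > 0 and |√w − √13| < |w − 13|/√13 < ε.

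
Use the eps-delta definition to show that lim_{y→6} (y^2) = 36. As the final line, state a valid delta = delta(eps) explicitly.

delta = min(1, eps/13)

Fix eps > 0. We seek delta > 0 with 0 < |y − 6| < delta ⇒ |y^2 − 36| < eps.
Factor: y^2 − 36 = (y − 6)(y + 6), so |y^2 − 36| = |y − 6|·|y + 6|.
Restrict delta ≤ 1. Then |y − 6| < 1 gives |y| < 7, so by the triangle inequality |y + 6| ≤ 7 + 6 = 13.
Hence |y^2 − 36| ≤ 13|y − 6|, which is < eps once |y − 6| < eps/13.
Take delta = min(1, eps/13). If 0 < |y − 6| < delta then both bounds hold and |y^2 − 36| ≤ 13|y − 6| < 13·(eps/13) = eps.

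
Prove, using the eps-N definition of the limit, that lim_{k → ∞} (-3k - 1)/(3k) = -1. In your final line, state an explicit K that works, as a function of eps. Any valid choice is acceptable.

K = (1/3)/eps

Let eps > 0. For k ≥ 1, |(-3k - 1)/(3k) + 1| = |-3|/(3(3k)) = 3/(3(3k)).
Since 3k ≥ 3k for k ≥ 1, this is ≤ 3/(3·3k) = (1/3)/k.
So |(-3k - 1)/(3k) + 1| < eps whenever k > (1/3)/eps.
Take K = (1/3)/eps. If k > K then |(-3k - 1)/(3k) + 1| ≤ (1/3)/k < eps.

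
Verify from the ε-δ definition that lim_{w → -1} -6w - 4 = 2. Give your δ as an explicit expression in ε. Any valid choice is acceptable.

δ = ε/6

Let ε > 0 be given. We need δ > 0 so that 0 < |w + 1| < δ implies |(-6w - 4) − 2| < ε.
|(-6w - 4) − 2| = |-6w - 6| = 6|w + 1|.
So 6|w + 1| < ε exactly when |w + 1| < ε/6.
Take δ = ε/6. If 0 < |w + 1| < δ then |(-6w - 4) − 2| = 6|w + 1| < 6·(ε/6) = ε.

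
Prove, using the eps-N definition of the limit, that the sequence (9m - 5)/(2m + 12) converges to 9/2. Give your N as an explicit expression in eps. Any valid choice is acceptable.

Suppose eps > 0. For m ≥ 1, |(9m - 5)/(2m + 12) − (9/2)| = |-118|/(2(2m + 12)) = 118/(2(2m + 12)).
Since 2m + 12 ≥ 2m for m ≥ 1, this is ≤ 118/(2·2m) = (59/2)/m.
So |(9m - 5)/(2m + 12) − (9/2)| < eps whenever m > (59/2)/eps.
Take N = (59/2)/eps. If m > N then |(9m - 5)/(2m + 12) − (9/2)| ≤ (59/2)/m < eps.

N = (59/2)/eps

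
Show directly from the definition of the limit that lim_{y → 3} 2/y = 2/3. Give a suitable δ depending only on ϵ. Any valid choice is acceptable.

Fix ϵ > 0. We seek δ > 0 such that 0 < |y − 3| < δ implies |2/y − (2/3)| < ϵ.
|2/y − (2/3)| = 2·|3 − y|/(3·|y|) = 2|y − 3|/(3|y|).
Require δ ≤ 3/2 so that |y| > 3 − 3/2 = 3/2, hence 3|y| > 9/2.
Then |2/y − (2/3)| < 2|y − 3|/(9/2), which is < ϵ when |y − 3| < (9/4)ϵ.
Take δ = min(3/2, (9/4)ϵ). Then 0 < |y − 3| < δ gives both |y − 3| < 3/2 and |y − 3| < (9/4)ϵ, so |2/y − (2/3)| < ϵ.

δ = min(3/2, (9/4)ϵ)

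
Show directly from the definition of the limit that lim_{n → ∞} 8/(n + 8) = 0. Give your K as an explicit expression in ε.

Let ε > 0 be given. For n ≥ 1, |8/(n + 8) − 0| = 8/(n + 8) ≤ 8/n.
We need 8/n < ε, i.e. n > 8/ε.
Take K = 8/ε. If n > K then |8/(n + 8)| ≤ 8/n < ε.

K = 8/ε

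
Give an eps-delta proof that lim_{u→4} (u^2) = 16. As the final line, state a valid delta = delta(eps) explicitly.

Let eps > 0 be given. We want delta > 0 such that 0 < |u − 4| < delta implies |(u^2) − 16| < eps.
(u^2) − 16 = u^2 - 16 = (u − 4)(u + 4).
So |(u^2) − 16| = |u − 4|·|u + 4|.
Require delta ≤ 1. Then |u − 4| < 1 gives |u| < 5, and by the triangle inequality |u + 4| ≤ 5 + 4 = 9.
Hence |(u^2) − 16| ≤ 9|u − 4| < eps provided |u − 4| < eps/9.
Take delta = min(1, eps/9). Then 0 < |u − 4| < delta gives both |u − 4| < 1 and |u − 4| < eps/9, so |(u^2) − 16| < eps.

delta = min(1, eps/9)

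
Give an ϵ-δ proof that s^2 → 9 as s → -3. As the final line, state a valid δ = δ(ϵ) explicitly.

δ = min(1, ϵ/7)

Suppose ϵ > 0. We seek δ > 0 with 0 < |s + 3| < δ ⇒ |s^2 − 9| < ϵ.
Factor: s^2 − 9 = (s + 3)(s - 3), so |s^2 − 9| = |s + 3|·|s - 3|.
Restrict δ ≤ 1. Then |s + 3| < 1 gives |s| < 4, so by the triangle inequality |s - 3| ≤ 4 + 3 = 7.
Hence |s^2 − 9| ≤ 7|s + 3|, which is < ϵ once |s + 3| < ϵ/7.
Take δ = min(1, ϵ/7). If 0 < |s + 3| < δ then both bounds hold and |s^2 − 9| ≤ 7|s + 3| < 7·(ϵ/7) = ϵ.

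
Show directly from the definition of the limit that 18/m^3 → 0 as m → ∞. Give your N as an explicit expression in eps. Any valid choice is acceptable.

Fix eps > 0. For m ≥ 1, |18/m^3 − 0| = 18/m^3.
18/m^3 < eps ⇔ m^3 > 18/eps ⇔ m > (18/eps)^{1/3}.
Take N = (18/eps)^{1/3}. Then m > N implies 18/m^3 < eps.

N = (18/eps)^{1/3}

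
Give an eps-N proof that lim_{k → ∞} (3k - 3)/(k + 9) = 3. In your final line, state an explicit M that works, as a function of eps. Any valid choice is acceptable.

M = 30/eps

Fix eps > 0. For k ≥ 1, |(3k - 3)/(k + 9) − 3| = |-30|/((k + 9)) = 30/((k + 9)).
Since k + 9 ≥ k for k ≥ 1, this is ≤ 30/(k) = 30/k.
So |(3k - 3)/(k + 9) − 3| < eps whenever k > 30/eps.
Take M = 30/eps. If k > M then |(3k - 3)/(k + 9) − 3| ≤ 30/k < eps.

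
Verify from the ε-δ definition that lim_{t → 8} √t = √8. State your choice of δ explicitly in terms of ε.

Let ε > 0. We want δ > 0 such that 0 < |t − 8| < δ implies |√t − √8| < ε.
Multiplying by the conjugate, |√t − √8| = |t − 8|/(√t + √8).
Restrict δ ≤ 8 so that |t − 8| < 8 forces t > 0, and then √t + √8 > √8.
Hence |√t − √8| < |t − 8|/√8, which is < ε once |t − 8| < √8·ε.
Take δ = min(8, √8·ε). If 0 < |t − 8| < δ then t > 0 and |√t − √8| < |t − 8|/√8 < ε.

δ = min(8, √8·ε)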